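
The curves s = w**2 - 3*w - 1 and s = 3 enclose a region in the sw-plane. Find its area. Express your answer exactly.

Both boundary curves give s as a function of w, so integrate with respect to w. Setting them equal: w**2 - 3*w - 4 = 0, i.e. (w - 4)*(w + 1) = 0, so they meet at w = -1, 4.
For w in [-1, 4], s = w**2 - 3*w - 1 is on the left; area = ∫[-1,4] (-(w**2 - 3*w - 4)) dw = 125/6.

125/6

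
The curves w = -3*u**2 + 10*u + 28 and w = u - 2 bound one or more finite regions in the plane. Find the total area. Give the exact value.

343/2

Set the curves equal: -3*u**2 + 10*u + 28 = u - 2, so -3*u**2 + 9*u + 30 = 0, which factors as -3*(u - 5)*(u + 2) = 0. The curves meet at u = -2, 5.
On [-2, 5], w = -3*u**2 + 10*u + 28 is on top; that piece has area ∫[-2,5] (-3*u**2 + 9*u + 30) du = 343/2.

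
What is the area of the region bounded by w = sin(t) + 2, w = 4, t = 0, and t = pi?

-2 + 2*pi

On [0, pi], (sin(t) + 2) - (4) = sin(t) - 2 is ≤ 0 throughout, so the area is a single integral of |sin(t) - 2|.
∫[0,pi] (sin(t) - 2) dt = 2 - 2*pi; the area of that piece is -2 + 2*pi.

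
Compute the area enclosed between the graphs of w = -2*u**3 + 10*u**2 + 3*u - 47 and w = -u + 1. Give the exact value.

Set the curves equal: -2*u**3 + 10*u**2 + 3*u - 47 = -u + 1, so -2*u**3 + 10*u**2 + 4*u - 48 = 0, which factors as -2*(u - 4)*(u - 3)*(u + 2) = 0. The curves meet at u = -2, 3, 4.
On [-2, 3], w = -u + 1 is on top; that piece has area ∫[-2,3] (-(-2*u**3 + 10*u**2 + 4*u - 48)) du = 875/6.
On [3, 4], w = -2*u**3 + 10*u**2 + 3*u - 47 is on top; that piece has area ∫[3,4] (-2*u**3 + 10*u**2 + 4*u - 48) du = 11/6.
Total enclosed area = 875/6 + 11/6 = 443/3.

443/3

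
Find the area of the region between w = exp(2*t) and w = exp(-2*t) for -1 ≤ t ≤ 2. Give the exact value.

-2 + exp(-4)/2 + exp(-2)/2 + exp(2)/2 + exp(4)/2

The difference (exp(2*t)) - (exp(-2*t)) = exp(2*t) - exp(-2*t) changes sign at t = 0 inside [-1, 2], so split the integral there.
∫[-1,0] (exp(2*t) - exp(-2*t)) dt = -exp(2)/2 - exp(-2)/2 + 1; the area of that piece is -1 + exp(-2)/2 + exp(2)/2.
∫[0,2] (exp(2*t) - exp(-2*t)) dt = -1 + exp(-4)/2 + exp(4)/2.
Total area = (-1 + exp(-2)/2 + exp(2)/2) + (-1 + exp(-4)/2 + exp(4)/2) = -2 + exp(-4)/2 + exp(-2)/2 + exp(2)/2 + exp(4)/2.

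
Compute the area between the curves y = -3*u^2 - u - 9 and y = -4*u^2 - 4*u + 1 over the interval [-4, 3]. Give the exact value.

347/6

The difference (-3*u^2 - u - 9) - (-4*u^2 - 4*u + 1) = u^2 + 3*u - 10 changes sign at u = 2 inside [-4, 3], so split the integral there.
∫[-4,2] (u^2 + 3*u - 10) du = -54; the area of that piece is 54.
∫[2,3] (u^2 + 3*u - 10) du = 23/6.
Total area = 54 + 23/6 = 347/6.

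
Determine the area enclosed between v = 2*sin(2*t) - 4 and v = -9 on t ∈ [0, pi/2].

2 + 5*pi/2

On [0, pi/2], (2*sin(2*t) - 4) - (-9) = 2*sin(2*t) + 5 is ≥ 0 throughout, so the area is a single integral of |2*sin(2*t) + 5|.
∫[0,pi/2] (2*sin(2*t) + 5) dt = 2 + 5*pi/2.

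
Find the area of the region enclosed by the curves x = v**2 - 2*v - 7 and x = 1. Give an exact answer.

Both boundary curves give x as a function of v, so integrate with respect to v. Setting them equal: v**2 - 2*v - 8 = 0, i.e. (v - 4)*(v + 2) = 0, so they meet at v = -2, 4.
For v in [-2, 4], x = v**2 - 2*v - 7 is on the left; area = ∫[-2,4] (-(v**2 - 2*v - 8)) dv = 36.

36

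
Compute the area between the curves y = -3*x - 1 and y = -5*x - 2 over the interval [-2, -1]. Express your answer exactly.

On [-2, -1], (-3*x - 1) - (-5*x - 2) = 2*x + 1 is ≤ 0 throughout, so the area is a single integral of |2*x + 1|.
∫[-2,-1] (2*x + 1) dx = -2; the area of that piece is 2.

2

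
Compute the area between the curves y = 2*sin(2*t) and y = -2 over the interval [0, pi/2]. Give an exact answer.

2 + pi

On [0, pi/2], (2*sin(2*t)) - (-2) = 2*sin(2*t) + 2 is ≥ 0 throughout, so the area is a single integral of |2*sin(2*t) + 2|.
∫[0,pi/2] (2*sin(2*t) + 2) dt = 2 + pi.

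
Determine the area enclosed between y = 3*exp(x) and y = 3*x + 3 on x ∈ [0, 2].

-15 + 3*exp(2)

On [0, 2], (3*exp(x)) - (3*x + 3) = -3*x + 3*exp(x) - 3 is ≥ 0 throughout, so the area is a single integral of |-3*x + 3*exp(x) - 3|.
∫[0,2] (-3*x + 3*exp(x) - 3) dx = -15 + 3*exp(2).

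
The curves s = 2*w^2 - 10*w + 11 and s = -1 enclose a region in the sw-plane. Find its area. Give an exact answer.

1/3

Both boundary curves give s as a function of w, so integrate with respect to w. Setting them equal: 2*w^2 - 10*w + 12 = 0, i.e. 2*(w - 3)*(w - 2) = 0, so they meet at w = 2, 3.
For w in [2, 3], s = 2*w^2 - 10*w + 11 is on the left; area = ∫[2,3] (-(2*w^2 - 10*w + 12)) dw = 1/3.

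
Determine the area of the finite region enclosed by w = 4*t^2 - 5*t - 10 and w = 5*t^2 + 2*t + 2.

Set the curves equal: 4*t^2 - 5*t - 10 = 5*t^2 + 2*t + 2, so -t^2 - 7*t - 12 = 0, which factors as -(t + 3)*(t + 4) = 0. The curves meet at t = -4, -3.
On [-4, -3], w = 4*t^2 - 5*t - 10 is on top; that piece has area ∫[-4,-3] (-t^2 - 7*t - 12) dt = 1/6.

1/6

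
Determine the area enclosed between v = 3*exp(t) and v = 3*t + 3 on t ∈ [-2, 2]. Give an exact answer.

-12 - 3*exp(-2) + 3*exp(2)

On [-2, 2], (3*exp(t)) - (3*t + 3) = -3*t + 3*exp(t) - 3 is ≥ 0 throughout, so the area is a single integral of |-3*t + 3*exp(t) - 3|.
∫[-2,2] (-3*t + 3*exp(t) - 3) dt = -12 - 3*exp(-2) + 3*exp(2).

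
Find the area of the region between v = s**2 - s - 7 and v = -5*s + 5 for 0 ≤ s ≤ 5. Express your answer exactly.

175/3

The difference (s**2 - s - 7) - (-5*s + 5) = s**2 + 4*s - 12 changes sign at s = 2 inside [0, 5], so split the integral there.
∫[0,2] (s**2 + 4*s - 12) ds = -40/3; the area of that piece is 40/3.
∫[2,5] (s**2 + 4*s - 12) ds = 45.
Total area = 40/3 + 45 = 175/3.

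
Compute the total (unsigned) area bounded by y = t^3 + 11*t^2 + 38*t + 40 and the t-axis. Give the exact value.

The curve meets the t-axis where t^3 + 11*t^2 + 38*t + 40 = 0, i.e. (t + 2)*(t + 4)*(t + 5) = 0, at t = -5, -4, -2.
On [-5, -4] the curve lies above the axis; ∫[-5,-4] (t^3 + 11*t^2 + 38*t + 40) dt = 5/12, giving area 5/12.
On [-4, -2] the curve lies below the axis; ∫[-4,-2] (t^3 + 11*t^2 + 38*t + 40) dt = -8/3, giving area 8/3.
Total area = 5/12 + 8/3 = 37/12.

37/12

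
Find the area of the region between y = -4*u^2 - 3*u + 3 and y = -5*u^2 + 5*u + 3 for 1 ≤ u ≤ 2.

29/3

On [1, 2], (-4*u^2 - 3*u + 3) - (-5*u^2 + 5*u + 3) = u^2 - 8*u is ≤ 0 throughout, so the area is a single integral of |u^2 - 8*u|.
∫[1,2] (u^2 - 8*u) du = -29/3; the area of that piece is 29/3.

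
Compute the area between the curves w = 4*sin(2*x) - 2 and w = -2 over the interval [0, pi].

The difference (4*sin(2*x) - 2) - (-2) = 4*sin(2*x) changes sign at x = pi/2 inside [0, pi], so split the integral there.
∫[0,pi/2] (4*sin(2*x)) dx = 4.
∫[pi/2,pi] (4*sin(2*x)) dx = -4; the area of that piece is 4.
Total area = 4 + 4 = 8.

8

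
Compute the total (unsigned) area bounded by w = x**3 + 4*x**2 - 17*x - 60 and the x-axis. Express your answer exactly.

The curve meets the x-axis where x**3 + 4*x**2 - 17*x - 60 = 0, i.e. (x - 4)*(x + 3)*(x + 5) = 0, at x = -5, -3, 4.
On [-5, -3] the curve lies above the axis; ∫[-5,-3] (x**3 + 4*x**2 - 17*x - 60) dx = 32/3, giving area 32/3.
On [-3, 4] the curve lies below the axis; ∫[-3,4] (x**3 + 4*x**2 - 17*x - 60) dx = -3773/12, giving area 3773/12.
Total area = 32/3 + 3773/12 = 3901/12.

3901/12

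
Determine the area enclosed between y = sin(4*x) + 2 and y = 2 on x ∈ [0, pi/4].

1/2

On [0, pi/4], (sin(4*x) + 2) - (2) = sin(4*x) is ≥ 0 throughout, so the area is a single integral of |sin(4*x)|.
∫[0,pi/4] (sin(4*x)) dx = 1/2.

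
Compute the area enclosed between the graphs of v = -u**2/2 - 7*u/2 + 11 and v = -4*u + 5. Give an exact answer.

Set the curves equal: -u**2/2 - 7*u/2 + 11 = -4*u + 5, so -u**2/2 + u/2 + 6 = 0, which factors as -(u - 4)*(u + 3)/2 = 0. The curves meet at u = -3, 4.
On [-3, 4], v = -u**2/2 - 7*u/2 + 11 is on top; that piece has area ∫[-3,4] (-u**2/2 + u/2 + 6) du = 343/12.

343/12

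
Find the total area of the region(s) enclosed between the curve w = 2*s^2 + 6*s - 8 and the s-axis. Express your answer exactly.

The curve meets the s-axis where 2*s^2 + 6*s - 8 = 0, i.e. 2*(s - 1)*(s + 4) = 0, at s = -4, 1.
On [-4, 1] the curve lies below the axis; ∫[-4,1] (2*s^2 + 6*s - 8) ds = -125/3, giving area 125/3.

125/3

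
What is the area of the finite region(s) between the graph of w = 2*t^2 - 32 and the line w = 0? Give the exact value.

The curve meets the t-axis where 2*t^2 - 32 = 0, i.e. 2*(t - 4)*(t + 4) = 0, at t = -4, 4.
On [-4, 4] the curve lies below the axis; ∫[-4,4] (2*t^2 - 32) dt = -512/3, giving area 512/3.

512/3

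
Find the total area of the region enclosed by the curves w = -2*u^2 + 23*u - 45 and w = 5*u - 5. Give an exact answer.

1/3

Set the curves equal: -2*u^2 + 23*u - 45 = 5*u - 5, so -2*u^2 + 18*u - 40 = 0, which factors as -2*(u - 5)*(u - 4) = 0. The curves meet at u = 4, 5.
On [4, 5], w = -2*u^2 + 23*u - 45 is on top; that piece has area ∫[4,5] (-2*u^2 + 18*u - 40) du = 1/3.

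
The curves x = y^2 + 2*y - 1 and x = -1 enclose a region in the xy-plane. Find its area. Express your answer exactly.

Both boundary curves give x as a function of y, so integrate with respect to y. Setting them equal: y^2 + 2*y = 0, i.e. y*(y + 2) = 0, so they meet at y = -2, 0.
For y in [-2, 0], x = y^2 + 2*y - 1 is on the left; area = ∫[-2,0] (-(y^2 + 2*y)) dy = 4/3.

4/3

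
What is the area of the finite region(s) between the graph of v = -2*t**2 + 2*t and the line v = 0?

1/3

The curve meets the t-axis where -2*t**2 + 2*t = 0, i.e. -2*t*(t - 1) = 0, at t = 0, 1.
On [0, 1] the curve lies above the axis; ∫[0,1] (-2*t**2 + 2*t) dt = 1/3, giving area 1/3.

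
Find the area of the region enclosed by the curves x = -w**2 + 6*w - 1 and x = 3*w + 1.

1/6

Both boundary curves give x as a function of w, so integrate with respect to w. Setting them equal: -w**2 + 3*w - 2 = 0, i.e. -(w - 2)*(w - 1) = 0, so they meet at w = 1, 2.
For w in [1, 2], x = -w**2 + 6*w - 1 is on the right; area = ∫[1,2] (-w**2 + 3*w - 2) dw = 1/6.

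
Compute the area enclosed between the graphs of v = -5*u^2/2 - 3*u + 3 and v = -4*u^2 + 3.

Set the curves equal: -5*u^2/2 - 3*u + 3 = -4*u^2 + 3, so 3*u^2/2 - 3*u = 0, which factors as 3*u*(u - 2)/2 = 0. The curves meet at u = 0, 2.
On [0, 2], v = -4*u^2 + 3 is on top; that piece has area ∫[0,2] (-(3*u^2/2 - 3*u)) du = 2.

2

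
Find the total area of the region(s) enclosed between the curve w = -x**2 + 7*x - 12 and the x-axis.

The curve meets the x-axis where -x**2 + 7*x - 12 = 0, i.e. -(x - 4)*(x - 3) = 0, at x = 3, 4.
On [3, 4] the curve lies above the axis; ∫[3,4] (-x**2 + 7*x - 12) dx = 1/6, giving area 1/6.

1/6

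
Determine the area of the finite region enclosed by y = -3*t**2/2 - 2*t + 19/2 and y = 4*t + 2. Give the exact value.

Set the curves equal: -3*t**2/2 - 2*t + 19/2 = 4*t + 2, so -3*t**2/2 - 6*t + 15/2 = 0, which factors as -3*(t - 1)*(t + 5)/2 = 0. The curves meet at t = -5, 1.
On [-5, 1], y = -3*t**2/2 - 2*t + 19/2 is on top; that piece has area ∫[-5,1] (-3*t**2/2 - 6*t + 15/2) dt = 54.

54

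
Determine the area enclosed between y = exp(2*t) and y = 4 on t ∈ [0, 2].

The difference (exp(2*t)) - (4) = exp(2*t) - 4 changes sign at t = log(2) inside [0, 2], so split the integral there.
∫[0,log(2)] (exp(2*t) - 4) dt = 3/2 - log(16); the area of that piece is -3/2 + log(16).
∫[log(2),2] (exp(2*t) - 4) dt = -10 + 4*log(2) + exp(4)/2.
Total area = (-3/2 + log(16)) + (-10 + 4*log(2) + exp(4)/2) = -23/2 + 8*log(2) + exp(4)/2.

-23/2 + 8*log(2) + exp(4)/2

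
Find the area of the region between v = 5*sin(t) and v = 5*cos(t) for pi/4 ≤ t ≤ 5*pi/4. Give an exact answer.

On [pi/4, 5*pi/4], (5*sin(t)) - (5*cos(t)) = 5*sin(t) - 5*cos(t) is ≥ 0 throughout, so the area is a single integral of |5*sin(t) - 5*cos(t)|.
∫[pi/4,5*pi/4] (5*sin(t) - 5*cos(t)) dt = 10*sqrt(2).

10*sqrt(2)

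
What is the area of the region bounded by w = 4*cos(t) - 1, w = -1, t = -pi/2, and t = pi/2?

On [-pi/2, pi/2], (4*cos(t) - 1) - (-1) = 4*cos(t) is ≥ 0 throughout, so the area is a single integral of |4*cos(t)|.
∫[-pi/2,pi/2] (4*cos(t)) dt = 8.

8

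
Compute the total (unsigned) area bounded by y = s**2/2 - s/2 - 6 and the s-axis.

The curve meets the s-axis where s**2/2 - s/2 - 6 = 0, i.e. (s - 4)*(s + 3)/2 = 0, at s = -3, 4.
On [-3, 4] the curve lies below the axis; ∫[-3,4] (s**2/2 - s/2 - 6) ds = -343/12, giving area 343/12.

343/12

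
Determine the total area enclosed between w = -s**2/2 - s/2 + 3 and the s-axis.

125/12

The curve meets the s-axis where -s**2/2 - s/2 + 3 = 0, i.e. -(s - 2)*(s + 3)/2 = 0, at s = -3, 2.
On [-3, 2] the curve lies above the axis; ∫[-3,2] (-s**2/2 - s/2 + 3) ds = 125/12, giving area 125/12.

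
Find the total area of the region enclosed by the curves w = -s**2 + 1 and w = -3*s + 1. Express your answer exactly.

9/2

Set the curves equal: -s**2 + 1 = -3*s + 1, so -s**2 + 3*s = 0, which factors as -s*(s - 3) = 0. The curves meet at s = 0, 3.
On [0, 3], w = -s**2 + 1 is on top; that piece has area ∫[0,3] (-s**2 + 3*s) ds = 9/2.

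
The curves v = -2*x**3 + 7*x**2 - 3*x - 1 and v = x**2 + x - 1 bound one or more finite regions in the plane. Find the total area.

1

Set the curves equal: -2*x**3 + 7*x**2 - 3*x - 1 = x**2 + x - 1, so -2*x**3 + 6*x**2 - 4*x = 0, which factors as -2*x*(x - 2)*(x - 1) = 0. The curves meet at x = 0, 1, 2.
On [0, 1], v = x**2 + x - 1 is on top; that piece has area ∫[0,1] (-(-2*x**3 + 6*x**2 - 4*x)) dx = 1/2.
On [1, 2], v = -2*x**3 + 7*x**2 - 3*x - 1 is on top; that piece has area ∫[1,2] (-2*x**3 + 6*x**2 - 4*x) dx = 1/2.
Total enclosed area = 1/2 + 1/2 = 1.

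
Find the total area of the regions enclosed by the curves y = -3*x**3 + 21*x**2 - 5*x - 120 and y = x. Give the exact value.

1741/4

Set the curves equal: -3*x**3 + 21*x**2 - 5*x - 120 = x, so -3*x**3 + 21*x**2 - 6*x - 120 = 0, which factors as -3*(x - 5)*(x - 4)*(x + 2) = 0. The curves meet at x = -2, 4, 5.
On [-2, 4], y = x is on top; that piece has area ∫[-2,4] (-(-3*x**3 + 21*x**2 - 6*x - 120)) dx = 432.
On [4, 5], y = -3*x**3 + 21*x**2 - 5*x - 120 is on top; that piece has area ∫[4,5] (-3*x**3 + 21*x**2 - 6*x - 120) dx = 13/4.
Total enclosed area = 432 + 13/4 = 1741/4.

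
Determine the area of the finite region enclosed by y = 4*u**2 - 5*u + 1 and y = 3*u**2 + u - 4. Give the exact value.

Set the curves equal: 4*u**2 - 5*u + 1 = 3*u**2 + u - 4, so u**2 - 6*u + 5 = 0, which factors as (u - 5)*(u - 1) = 0. The curves meet at u = 1, 5.
On [1, 5], y = 3*u**2 + u - 4 is on top; that piece has area ∫[1,5] (-(u**2 - 6*u + 5)) du = 32/3.

32/3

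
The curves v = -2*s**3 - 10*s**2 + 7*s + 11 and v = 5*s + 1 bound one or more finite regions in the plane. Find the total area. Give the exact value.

Set the curves equal: -2*s**3 - 10*s**2 + 7*s + 11 = 5*s + 1, so -2*s**3 - 10*s**2 + 2*s + 10 = 0, which factors as -2*(s - 1)*(s + 1)*(s + 5) = 0. The curves meet at s = -5, -1, 1.
On [-5, -1], v = 5*s + 1 is on top; that piece has area ∫[-5,-1] (-(-2*s**3 - 10*s**2 + 2*s + 10)) ds = 256/3.
On [-1, 1], v = -2*s**3 - 10*s**2 + 7*s + 11 is on top; that piece has area ∫[-1,1] (-2*s**3 - 10*s**2 + 2*s + 10) ds = 40/3.
Total enclosed area = 256/3 + 40/3 = 296/3.

296/3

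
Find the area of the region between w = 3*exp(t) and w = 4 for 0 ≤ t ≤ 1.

-9 - 8*log(3) + 3*exp(1) + 16*log(2)

The difference (3*exp(t)) - (4) = 3*exp(t) - 4 changes sign at t = log(4/3) inside [0, 1], so split the integral there.
∫[0,log(4/3)] (3*exp(t) - 4) dt = log(81/256) + 1; the area of that piece is -1 + log(256/81).
∫[log(4/3),1] (3*exp(t) - 4) dt = -8 - 4*log(3) + 8*log(2) + 3*exp(1).
Total area = (-1 + log(256/81)) + (-8 - 4*log(3) + 8*log(2) + 3*exp(1)) = -9 - 8*log(3) + 3*exp(1) + 16*log(2).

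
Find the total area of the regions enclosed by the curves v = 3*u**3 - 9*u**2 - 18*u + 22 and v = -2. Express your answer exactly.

Set the curves equal: 3*u**3 - 9*u**2 - 18*u + 22 = -2, so 3*u**3 - 9*u**2 - 18*u + 24 = 0, which factors as 3*(u - 4)*(u - 1)*(u + 2) = 0. The curves meet at u = -2, 1, 4.
On [-2, 1], v = 3*u**3 - 9*u**2 - 18*u + 22 is on top; that piece has area ∫[-2,1] (3*u**3 - 9*u**2 - 18*u + 24) du = 243/4.
On [1, 4], v = -2 is on top; that piece has area ∫[1,4] (-(3*u**3 - 9*u**2 - 18*u + 24)) du = 243/4.
Total enclosed area = 243/4 + 243/4 = 243/2.

243/2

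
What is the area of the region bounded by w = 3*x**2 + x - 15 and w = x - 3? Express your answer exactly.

Set the curves equal: 3*x**2 + x - 15 = x - 3, so 3*x**2 - 12 = 0, which factors as 3*(x - 2)*(x + 2) = 0. The curves meet at x = -2, 2.
On [-2, 2], w = x - 3 is on top; that piece has area ∫[-2,2] (-(3*x**2 - 12)) dx = 32.

32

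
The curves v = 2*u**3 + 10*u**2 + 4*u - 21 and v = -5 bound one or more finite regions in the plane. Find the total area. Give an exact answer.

Set the curves equal: 2*u**3 + 10*u**2 + 4*u - 21 = -5, so 2*u**3 + 10*u**2 + 4*u - 16 = 0, which factors as 2*(u - 1)*(u + 2)*(u + 4) = 0. The curves meet at u = -4, -2, 1.
On [-4, -2], v = 2*u**3 + 10*u**2 + 4*u - 21 is on top; that piece has area ∫[-4,-2] (2*u**3 + 10*u**2 + 4*u - 16) du = 32/3.
On [-2, 1], v = -5 is on top; that piece has area ∫[-2,1] (-(2*u**3 + 10*u**2 + 4*u - 16)) du = 63/2.
Total enclosed area = 32/3 + 63/2 = 253/6.

253/6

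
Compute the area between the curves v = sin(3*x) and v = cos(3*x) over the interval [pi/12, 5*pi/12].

2*sqrt(2)/3

On [pi/12, 5*pi/12], (sin(3*x)) - (cos(3*x)) = sin(3*x) - cos(3*x) is ≥ 0 throughout, so the area is a single integral of |sin(3*x) - cos(3*x)|.
∫[pi/12,5*pi/12] (sin(3*x) - cos(3*x)) dx = 2*sqrt(2)/3.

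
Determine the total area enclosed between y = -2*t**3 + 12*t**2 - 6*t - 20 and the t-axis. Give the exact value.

The curve meets the t-axis where -2*t**3 + 12*t**2 - 6*t - 20 = 0, i.e. -2*(t - 5)*(t - 2)*(t + 1) = 0, at t = -1, 2, 5.
On [-1, 2] the curve lies below the axis; ∫[-1,2] (-2*t**3 + 12*t**2 - 6*t - 20) dt = -81/2, giving area 81/2.
On [2, 5] the curve lies above the axis; ∫[2,5] (-2*t**3 + 12*t**2 - 6*t - 20) dt = 81/2, giving area 81/2.
Total area = 81/2 + 81/2 = 81.

81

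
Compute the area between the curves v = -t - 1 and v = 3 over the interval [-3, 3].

24

On [-3, 3], (-t - 1) - (3) = -t - 4 is ≤ 0 throughout, so the area is a single integral of |-t - 4|.
∫[-3,3] (-t - 4) dt = -24; the area of that piece is 24.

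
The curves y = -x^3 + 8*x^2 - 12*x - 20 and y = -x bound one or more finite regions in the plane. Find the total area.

Set the curves equal: -x^3 + 8*x^2 - 12*x - 20 = -x, so -x^3 + 8*x^2 - 11*x - 20 = 0, which factors as -(x - 5)*(x - 4)*(x + 1) = 0. The curves meet at x = -1, 4, 5.
On [-1, 4], y = -x is on top; that piece has area ∫[-1,4] (-(-x^3 + 8*x^2 - 11*x - 20)) dx = 875/12.
On [4, 5], y = -x^3 + 8*x^2 - 12*x - 20 is on top; that piece has area ∫[4,5] (-x^3 + 8*x^2 - 11*x - 20) dx = 11/12.
Total enclosed area = 875/12 + 11/12 = 443/6.

443/6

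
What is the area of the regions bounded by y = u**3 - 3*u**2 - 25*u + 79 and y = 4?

524

Set the curves equal: u**3 - 3*u**2 - 25*u + 79 = 4, so u**3 - 3*u**2 - 25*u + 75 = 0, which factors as (u - 5)*(u - 3)*(u + 5) = 0. The curves meet at u = -5, 3, 5.
On [-5, 3], y = u**3 - 3*u**2 - 25*u + 79 is on top; that piece has area ∫[-5,3] (u**3 - 3*u**2 - 25*u + 75) du = 512.
On [3, 5], y = 4 is on top; that piece has area ∫[3,5] (-(u**3 - 3*u**2 - 25*u + 75)) du = 12.
Total enclosed area = 512 + 12 = 524.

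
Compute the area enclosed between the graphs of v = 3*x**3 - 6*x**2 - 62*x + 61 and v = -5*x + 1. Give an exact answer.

Set the curves equal: 3*x**3 - 6*x**2 - 62*x + 61 = -5*x + 1, so 3*x**3 - 6*x**2 - 57*x + 60 = 0, which factors as 3*(x - 5)*(x - 1)*(x + 4) = 0. The curves meet at x = -4, 1, 5.
On [-4, 1], v = 3*x**3 - 6*x**2 - 62*x + 61 is on top; that piece has area ∫[-4,1] (3*x**3 - 6*x**2 - 57*x + 60) dx = 1625/4.
On [1, 5], v = -5*x + 1 is on top; that piece has area ∫[1,5] (-(3*x**3 - 6*x**2 - 57*x + 60)) dx = 224.
Total enclosed area = 1625/4 + 224 = 2521/4.

2521/4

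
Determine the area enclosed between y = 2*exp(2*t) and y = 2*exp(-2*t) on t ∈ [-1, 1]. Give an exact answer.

The difference (2*exp(2*t)) - (2*exp(-2*t)) = 2*exp(2*t) - 2*exp(-2*t) changes sign at t = 0 inside [-1, 1], so split the integral there.
∫[-1,0] (2*exp(2*t) - 2*exp(-2*t)) dt = -exp(2) - exp(-2) + 2; the area of that piece is -2 + exp(-2) + exp(2).
∫[0,1] (2*exp(2*t) - 2*exp(-2*t)) dt = -2 + exp(-2) + exp(2).
Total area = (-2 + exp(-2) + exp(2)) + (-2 + exp(-2) + exp(2)) = -4 + 2*exp(-2) + 2*exp(2).

-4 + 2*exp(-2) + 2*exp(2)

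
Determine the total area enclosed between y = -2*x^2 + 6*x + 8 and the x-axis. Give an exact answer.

125/3

The curve meets the x-axis where -2*x^2 + 6*x + 8 = 0, i.e. -2*(x - 4)*(x + 1) = 0, at x = -1, 4.
On [-1, 4] the curve lies above the axis; ∫[-1,4] (-2*x^2 + 6*x + 8) dx = 125/3, giving area 125/3.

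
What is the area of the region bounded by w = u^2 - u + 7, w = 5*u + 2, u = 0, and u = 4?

34/3

The difference (u^2 - u + 7) - (5*u + 2) = u^2 - 6*u + 5 changes sign at u = 1 inside [0, 4], so split the integral there.
∫[0,1] (u^2 - 6*u + 5) du = 7/3.
∫[1,4] (u^2 - 6*u + 5) du = -9; the area of that piece is 9.
Total area = 7/3 + 9 = 34/3.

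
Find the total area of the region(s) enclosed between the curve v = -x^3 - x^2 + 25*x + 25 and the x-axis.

The curve meets the x-axis where -x^3 - x^2 + 25*x + 25 = 0, i.e. -(x - 5)*(x + 1)*(x + 5) = 0, at x = -5, -1, 5.
On [-5, -1] the curve lies below the axis; ∫[-5,-1] (-x^3 - x^2 + 25*x + 25) dx = -256/3, giving area 256/3.
On [-1, 5] the curve lies above the axis; ∫[-1,5] (-x^3 - x^2 + 25*x + 25) dx = 252, giving area 252.
Total area = 256/3 + 252 = 1012/3.

1012/3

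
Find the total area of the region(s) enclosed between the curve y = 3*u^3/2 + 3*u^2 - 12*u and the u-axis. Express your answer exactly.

The curve meets the u-axis where 3*u^3/2 + 3*u^2 - 12*u = 0, i.e. 3*u*(u - 2)*(u + 4)/2 = 0, at u = -4, 0, 2.
On [-4, 0] the curve lies above the axis; ∫[-4,0] (3*u^3/2 + 3*u^2 - 12*u) du = 64, giving area 64.
On [0, 2] the curve lies below the axis; ∫[0,2] (3*u^3/2 + 3*u^2 - 12*u) du = -10, giving area 10.
Total area = 64 + 10 = 74.

74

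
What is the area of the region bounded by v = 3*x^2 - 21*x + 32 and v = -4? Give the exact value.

Set the curves equal: 3*x^2 - 21*x + 32 = -4, so 3*x^2 - 21*x + 36 = 0, which factors as 3*(x - 4)*(x - 3) = 0. The curves meet at x = 3, 4.
On [3, 4], v = -4 is on top; that piece has area ∫[3,4] (-(3*x^2 - 21*x + 36)) dx = 1/2.

1/2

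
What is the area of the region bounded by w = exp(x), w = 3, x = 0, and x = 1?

4 - exp(1)

On [0, 1], (exp(x)) - (3) = exp(x) - 3 is ≤ 0 throughout, so the area is a single integral of |exp(x) - 3|.
∫[0,1] (exp(x) - 3) dx = -4 + exp(1); the area of that piece is 4 - exp(1).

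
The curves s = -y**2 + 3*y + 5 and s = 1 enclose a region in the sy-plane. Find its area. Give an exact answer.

125/6

Both boundary curves give s as a function of y, so integrate with respect to y. Setting them equal: -y**2 + 3*y + 4 = 0, i.e. -(y - 4)*(y + 1) = 0, so they meet at y = -1, 4.
For y in [-1, 4], s = -y**2 + 3*y + 5 is on the right; area = ∫[-1,4] (-y**2 + 3*y + 4) dy = 125/6.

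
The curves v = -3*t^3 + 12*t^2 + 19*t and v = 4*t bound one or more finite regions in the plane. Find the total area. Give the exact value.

443/2

Set the curves equal: -3*t^3 + 12*t^2 + 19*t = 4*t, so -3*t^3 + 12*t^2 + 15*t = 0, which factors as -3*t*(t - 5)*(t + 1) = 0. The curves meet at t = -1, 0, 5.
On [-1, 0], v = 4*t is on top; that piece has area ∫[-1,0] (-(-3*t^3 + 12*t^2 + 15*t)) dt = 11/4.
On [0, 5], v = -3*t^3 + 12*t^2 + 19*t is on top; that piece has area ∫[0,5] (-3*t^3 + 12*t^2 + 15*t) dt = 875/4.
Total enclosed area = 11/4 + 875/4 = 443/2.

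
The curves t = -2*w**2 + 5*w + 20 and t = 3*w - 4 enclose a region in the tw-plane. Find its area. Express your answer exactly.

343/3

Both boundary curves give t as a function of w, so integrate with respect to w. Setting them equal: -2*w**2 + 2*w + 24 = 0, i.e. -2*(w - 4)*(w + 3) = 0, so they meet at w = -3, 4.
For w in [-3, 4], t = -2*w**2 + 5*w + 20 is on the right; area = ∫[-3,4] (-2*w**2 + 2*w + 24) dw = 343/3.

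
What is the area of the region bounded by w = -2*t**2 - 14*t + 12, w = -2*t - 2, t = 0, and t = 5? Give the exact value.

178

The difference (-2*t**2 - 14*t + 12) - (-2*t - 2) = -2*t**2 - 12*t + 14 changes sign at t = 1 inside [0, 5], so split the integral there.
∫[0,1] (-2*t**2 - 12*t + 14) dt = 22/3.
∫[1,5] (-2*t**2 - 12*t + 14) dt = -512/3; the area of that piece is 512/3.
Total area = 22/3 + 512/3 = 178.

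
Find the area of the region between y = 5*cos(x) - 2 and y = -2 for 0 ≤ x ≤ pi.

The difference (5*cos(x) - 2) - (-2) = 5*cos(x) changes sign at x = pi/2 inside [0, pi], so split the integral there.
∫[0,pi/2] (5*cos(x)) dx = 5.
∫[pi/2,pi] (5*cos(x)) dx = -5; the area of that piece is 5.
Total area = 5 + 5 = 10.

10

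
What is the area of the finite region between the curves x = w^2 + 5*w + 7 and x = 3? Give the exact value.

Both boundary curves give x as a function of w, so integrate with respect to w. Setting them equal: w^2 + 5*w + 4 = 0, i.e. (w + 1)*(w + 4) = 0, so they meet at w = -4, -1.
For w in [-4, -1], x = w^2 + 5*w + 7 is on the left; area = ∫[-4,-1] (-(w^2 + 5*w + 4)) dw = 9/2.

9/2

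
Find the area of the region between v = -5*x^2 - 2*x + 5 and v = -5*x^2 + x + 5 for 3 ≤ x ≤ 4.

On [3, 4], (-5*x^2 - 2*x + 5) - (-5*x^2 + x + 5) = -3*x is ≤ 0 throughout, so the area is a single integral of |-3*x|.
∫[3,4] (-3*x) dx = -21/2; the area of that piece is 21/2.

21/2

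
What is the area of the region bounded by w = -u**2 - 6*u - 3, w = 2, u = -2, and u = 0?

4

The difference (-u**2 - 6*u - 3) - (2) = -u**2 - 6*u - 5 changes sign at u = -1 inside [-2, 0], so split the integral there.
∫[-2,-1] (-u**2 - 6*u - 5) du = 5/3.
∫[-1,0] (-u**2 - 6*u - 5) du = -7/3; the area of that piece is 7/3.
Total area = 5/3 + 7/3 = 4.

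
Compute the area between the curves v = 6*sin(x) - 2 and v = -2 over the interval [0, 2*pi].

24

The difference (6*sin(x) - 2) - (-2) = 6*sin(x) changes sign at x = pi inside [0, 2*pi], so split the integral there.
∫[0,pi] (6*sin(x)) dx = 12.
∫[pi,2*pi] (6*sin(x)) dx = -12; the area of that piece is 12.
Total area = 12 + 12 = 24.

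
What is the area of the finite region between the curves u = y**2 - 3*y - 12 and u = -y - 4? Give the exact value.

Both boundary curves give u as a function of y, so integrate with respect to y. Setting them equal: y**2 - 2*y - 8 = 0, i.e. (y - 4)*(y + 2) = 0, so they meet at y = -2, 4.
For y in [-2, 4], u = y**2 - 3*y - 12 is on the left; area = ∫[-2,4] (-(y**2 - 2*y - 8)) dy = 36.

36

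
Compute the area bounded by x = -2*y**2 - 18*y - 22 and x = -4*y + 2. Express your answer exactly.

Both boundary curves give x as a function of y, so integrate with respect to y. Setting them equal: -2*y**2 - 14*y - 24 = 0, i.e. -2*(y + 3)*(y + 4) = 0, so they meet at y = -4, -3.
For y in [-4, -3], x = -2*y**2 - 18*y - 22 is on the right; area = ∫[-4,-3] (-2*y**2 - 14*y - 24) dy = 1/3.

1/3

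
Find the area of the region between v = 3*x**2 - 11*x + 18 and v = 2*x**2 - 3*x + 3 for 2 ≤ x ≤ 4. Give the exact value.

The difference (3*x**2 - 11*x + 18) - (2*x**2 - 3*x + 3) = x**2 - 8*x + 15 changes sign at x = 3 inside [2, 4], so split the integral there.
∫[2,3] (x**2 - 8*x + 15) dx = 4/3.
∫[3,4] (x**2 - 8*x + 15) dx = -2/3; the area of that piece is 2/3.
Total area = 4/3 + 2/3 = 2.

2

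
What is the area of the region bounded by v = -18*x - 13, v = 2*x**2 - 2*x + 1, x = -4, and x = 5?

396

The difference (-18*x - 13) - (2*x**2 - 2*x + 1) = -2*x**2 - 16*x - 14 changes sign at x = -1 inside [-4, 5], so split the integral there.
∫[-4,-1] (-2*x**2 - 16*x - 14) dx = 36.
∫[-1,5] (-2*x**2 - 16*x - 14) dx = -360; the area of that piece is 360.
Total area = 36 + 360 = 396.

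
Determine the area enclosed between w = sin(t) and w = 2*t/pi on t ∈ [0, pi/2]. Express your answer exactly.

On [0, pi/2], (sin(t)) - (2*t/pi) = -2*t/pi + sin(t) is ≥ 0 throughout, so the area is a single integral of |-2*t/pi + sin(t)|.
∫[0,pi/2] (-2*t/pi + sin(t)) dt = 1 - pi/4.

1 - pi/4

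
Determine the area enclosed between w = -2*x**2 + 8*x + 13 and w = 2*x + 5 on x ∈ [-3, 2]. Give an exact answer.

The difference (-2*x**2 + 8*x + 13) - (2*x + 5) = -2*x**2 + 6*x + 8 changes sign at x = -1 inside [-3, 2], so split the integral there.
∫[-3,-1] (-2*x**2 + 6*x + 8) dx = -76/3; the area of that piece is 76/3.
∫[-1,2] (-2*x**2 + 6*x + 8) dx = 27.
Total area = 76/3 + 27 = 157/3.

157/3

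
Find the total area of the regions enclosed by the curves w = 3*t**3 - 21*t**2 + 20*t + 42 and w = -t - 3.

Set the curves equal: 3*t**3 - 21*t**2 + 20*t + 42 = -t - 3, so 3*t**3 - 21*t**2 + 21*t + 45 = 0, which factors as 3*(t - 5)*(t - 3)*(t + 1) = 0. The curves meet at t = -1, 3, 5.
On [-1, 3], w = 3*t**3 - 21*t**2 + 20*t + 42 is on top; that piece has area ∫[-1,3] (3*t**3 - 21*t**2 + 21*t + 45) dt = 128.
On [3, 5], w = -t - 3 is on top; that piece has area ∫[3,5] (-(3*t**3 - 21*t**2 + 21*t + 45)) dt = 20.
Total enclosed area = 128 + 20 = 148.

148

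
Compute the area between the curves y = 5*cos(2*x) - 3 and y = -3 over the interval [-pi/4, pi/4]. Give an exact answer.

5

On [-pi/4, pi/4], (5*cos(2*x) - 3) - (-3) = 5*cos(2*x) is ≥ 0 throughout, so the area is a single integral of |5*cos(2*x)|.
∫[-pi/4,pi/4] (5*cos(2*x)) dx = 5.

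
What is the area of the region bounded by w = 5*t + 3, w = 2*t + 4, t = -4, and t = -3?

23/2

On [-4, -3], (5*t + 3) - (2*t + 4) = 3*t - 1 is ≤ 0 throughout, so the area is a single integral of |3*t - 1|.
∫[-4,-3] (3*t - 1) dt = -23/2; the area of that piece is 23/2.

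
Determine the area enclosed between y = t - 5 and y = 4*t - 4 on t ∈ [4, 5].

29/2

On [4, 5], (t - 5) - (4*t - 4) = -3*t - 1 is ≤ 0 throughout, so the area is a single integral of |-3*t - 1|.
∫[4,5] (-3*t - 1) dt = -29/2; the area of that piece is 29/2.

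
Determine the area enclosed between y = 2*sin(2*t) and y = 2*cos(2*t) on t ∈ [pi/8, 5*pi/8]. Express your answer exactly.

2*sqrt(2)

On [pi/8, 5*pi/8], (2*sin(2*t)) - (2*cos(2*t)) = 2*sin(2*t) - 2*cos(2*t) is ≥ 0 throughout, so the area is a single integral of |2*sin(2*t) - 2*cos(2*t)|.
∫[pi/8,5*pi/8] (2*sin(2*t) - 2*cos(2*t)) dt = 2*sqrt(2).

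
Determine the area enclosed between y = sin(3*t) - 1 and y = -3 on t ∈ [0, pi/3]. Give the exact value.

2/3 + 2*pi/3

On [0, pi/3], (sin(3*t) - 1) - (-3) = sin(3*t) + 2 is ≥ 0 throughout, so the area is a single integral of |sin(3*t) + 2|.
∫[0,pi/3] (sin(3*t) + 2) dt = 2/3 + 2*pi/3.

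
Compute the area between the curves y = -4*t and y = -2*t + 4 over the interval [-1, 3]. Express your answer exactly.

24

On [-1, 3], (-4*t) - (-2*t + 4) = -2*t - 4 is ≤ 0 throughout, so the area is a single integral of |-2*t - 4|.
∫[-1,3] (-2*t - 4) dt = -24; the area of that piece is 24.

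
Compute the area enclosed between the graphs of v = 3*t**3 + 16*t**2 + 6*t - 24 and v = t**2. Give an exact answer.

253/4

Set the curves equal: 3*t**3 + 16*t**2 + 6*t - 24 = t**2, so 3*t**3 + 15*t**2 + 6*t - 24 = 0, which factors as 3*(t - 1)*(t + 2)*(t + 4) = 0. The curves meet at t = -4, -2, 1.
On [-4, -2], v = 3*t**3 + 16*t**2 + 6*t - 24 is on top; that piece has area ∫[-4,-2] (3*t**3 + 15*t**2 + 6*t - 24) dt = 16.
On [-2, 1], v = t**2 is on top; that piece has area ∫[-2,1] (-(3*t**3 + 15*t**2 + 6*t - 24)) dt = 189/4.
Total enclosed area = 16 + 189/4 = 253/4.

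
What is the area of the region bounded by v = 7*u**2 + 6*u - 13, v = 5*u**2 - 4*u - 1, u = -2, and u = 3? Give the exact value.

The difference (7*u**2 + 6*u - 13) - (5*u**2 - 4*u - 1) = 2*u**2 + 10*u - 12 changes sign at u = 1 inside [-2, 3], so split the integral there.
∫[-2,1] (2*u**2 + 10*u - 12) du = -45; the area of that piece is 45.
∫[1,3] (2*u**2 + 10*u - 12) du = 100/3.
Total area = 45 + 100/3 = 235/3.

235/3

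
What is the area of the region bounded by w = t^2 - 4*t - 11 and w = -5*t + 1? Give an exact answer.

343/6

Set the curves equal: t^2 - 4*t - 11 = -5*t + 1, so t^2 + t - 12 = 0, which factors as (t - 3)*(t + 4) = 0. The curves meet at t = -4, 3.
On [-4, 3], w = -5*t + 1 is on top; that piece has area ∫[-4,3] (-(t^2 + t - 12)) dt = 343/6.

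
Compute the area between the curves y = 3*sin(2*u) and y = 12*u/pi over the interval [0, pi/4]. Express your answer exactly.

3/2 - 3*pi/8

On [0, pi/4], (3*sin(2*u)) - (12*u/pi) = -12*u/pi + 3*sin(2*u) is ≥ 0 throughout, so the area is a single integral of |-12*u/pi + 3*sin(2*u)|.
∫[0,pi/4] (-12*u/pi + 3*sin(2*u)) du = 3/2 - 3*pi/8.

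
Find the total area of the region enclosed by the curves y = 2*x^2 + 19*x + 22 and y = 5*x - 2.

1/3

Set the curves equal: 2*x^2 + 19*x + 22 = 5*x - 2, so 2*x^2 + 14*x + 24 = 0, which factors as 2*(x + 3)*(x + 4) = 0. The curves meet at x = -4, -3.
On [-4, -3], y = 5*x - 2 is on top; that piece has area ∫[-4,-3] (-(2*x^2 + 14*x + 24)) dx = 1/3.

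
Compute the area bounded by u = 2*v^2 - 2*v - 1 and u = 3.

Both boundary curves give u as a function of v, so integrate with respect to v. Setting them equal: 2*v^2 - 2*v - 4 = 0, i.e. 2*(v - 2)*(v + 1) = 0, so they meet at v = -1, 2.
For v in [-1, 2], u = 2*v^2 - 2*v - 1 is on the left; area = ∫[-1,2] (-(2*v^2 - 2*v - 4)) dv = 9.

9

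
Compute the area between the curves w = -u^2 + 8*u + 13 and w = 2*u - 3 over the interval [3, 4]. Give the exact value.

On [3, 4], (-u^2 + 8*u + 13) - (2*u - 3) = -u^2 + 6*u + 16 is ≥ 0 throughout, so the area is a single integral of |-u^2 + 6*u + 16|.
∫[3,4] (-u^2 + 6*u + 16) du = 74/3.

74/3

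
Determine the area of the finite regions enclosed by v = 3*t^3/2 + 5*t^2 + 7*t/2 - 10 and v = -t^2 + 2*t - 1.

71/4

Set the curves equal: 3*t^3/2 + 5*t^2 + 7*t/2 - 10 = -t^2 + 2*t - 1, so 3*t^3/2 + 6*t^2 + 3*t/2 - 9 = 0, which factors as 3*(t - 1)*(t + 2)*(t + 3)/2 = 0. The curves meet at t = -3, -2, 1.
On [-3, -2], v = 3*t^3/2 + 5*t^2 + 7*t/2 - 10 is on top; that piece has area ∫[-3,-2] (3*t^3/2 + 6*t^2 + 3*t/2 - 9) dt = 7/8.
On [-2, 1], v = -t^2 + 2*t - 1 is on top; that piece has area ∫[-2,1] (-(3*t^3/2 + 6*t^2 + 3*t/2 - 9)) dt = 135/8.
Total enclosed area = 7/8 + 135/8 = 71/4.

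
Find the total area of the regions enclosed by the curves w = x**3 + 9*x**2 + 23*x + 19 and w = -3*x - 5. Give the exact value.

1/2

Set the curves equal: x**3 + 9*x**2 + 23*x + 19 = -3*x - 5, so x**3 + 9*x**2 + 26*x + 24 = 0, which factors as (x + 2)*(x + 3)*(x + 4) = 0. The curves meet at x = -4, -3, -2.
On [-4, -3], w = x**3 + 9*x**2 + 23*x + 19 is on top; that piece has area ∫[-4,-3] (x**3 + 9*x**2 + 26*x + 24) dx = 1/4.
On [-3, -2], w = -3*x - 5 is on top; that piece has area ∫[-3,-2] (-(x**3 + 9*x**2 + 26*x + 24)) dx = 1/4.
Total enclosed area = 1/4 + 1/4 = 1/2.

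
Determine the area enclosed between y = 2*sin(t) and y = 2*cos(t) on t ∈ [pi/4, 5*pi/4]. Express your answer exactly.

4*sqrt(2)

On [pi/4, 5*pi/4], (2*sin(t)) - (2*cos(t)) = 2*sin(t) - 2*cos(t) is ≥ 0 throughout, so the area is a single integral of |2*sin(t) - 2*cos(t)|.
∫[pi/4,5*pi/4] (2*sin(t) - 2*cos(t)) dt = 4*sqrt(2).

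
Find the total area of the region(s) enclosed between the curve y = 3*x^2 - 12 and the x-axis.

The curve meets the x-axis where 3*x^2 - 12 = 0, i.e. 3*(x - 2)*(x + 2) = 0, at x = -2, 2.
On [-2, 2] the curve lies below the axis; ∫[-2,2] (3*x^2 - 12) dx = -32, giving area 32.

32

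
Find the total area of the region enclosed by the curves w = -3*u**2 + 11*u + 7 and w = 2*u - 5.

Set the curves equal: -3*u**2 + 11*u + 7 = 2*u - 5, so -3*u**2 + 9*u + 12 = 0, which factors as -3*(u - 4)*(u + 1) = 0. The curves meet at u = -1, 4.
On [-1, 4], w = -3*u**2 + 11*u + 7 is on top; that piece has area ∫[-1,4] (-3*u**2 + 9*u + 12) du = 125/2.

125/2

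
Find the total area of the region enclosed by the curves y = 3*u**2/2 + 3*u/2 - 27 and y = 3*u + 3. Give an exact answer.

729/4

Set the curves equal: 3*u**2/2 + 3*u/2 - 27 = 3*u + 3, so 3*u**2/2 - 3*u/2 - 30 = 0, which factors as 3*(u - 5)*(u + 4)/2 = 0. The curves meet at u = -4, 5.
On [-4, 5], y = 3*u + 3 is on top; that piece has area ∫[-4,5] (-(3*u**2/2 - 3*u/2 - 30)) du = 729/4.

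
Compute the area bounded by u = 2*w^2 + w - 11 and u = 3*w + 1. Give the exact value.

Both boundary curves give u as a function of w, so integrate with respect to w. Setting them equal: 2*w^2 - 2*w - 12 = 0, i.e. 2*(w - 3)*(w + 2) = 0, so they meet at w = -2, 3.
For w in [-2, 3], u = 2*w^2 + w - 11 is on the left; area = ∫[-2,3] (-(2*w^2 - 2*w - 12)) dw = 125/3.

125/3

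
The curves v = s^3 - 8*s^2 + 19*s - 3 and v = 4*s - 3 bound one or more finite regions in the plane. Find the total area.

Set the curves equal: s^3 - 8*s^2 + 19*s - 3 = 4*s - 3, so s^3 - 8*s^2 + 15*s = 0, which factors as s*(s - 5)*(s - 3) = 0. The curves meet at s = 0, 3, 5.
On [0, 3], v = s^3 - 8*s^2 + 19*s - 3 is on top; that piece has area ∫[0,3] (s^3 - 8*s^2 + 15*s) ds = 63/4.
On [3, 5], v = 4*s - 3 is on top; that piece has area ∫[3,5] (-(s^3 - 8*s^2 + 15*s)) ds = 16/3.
Total enclosed area = 63/4 + 16/3 = 253/12.

253/12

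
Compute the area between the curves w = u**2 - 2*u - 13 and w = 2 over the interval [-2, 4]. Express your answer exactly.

On [-2, 4], (u**2 - 2*u - 13) - (2) = u**2 - 2*u - 15 is ≤ 0 throughout, so the area is a single integral of |u**2 - 2*u - 15|.
∫[-2,4] (u**2 - 2*u - 15) du = -78; the area of that piece is 78.

78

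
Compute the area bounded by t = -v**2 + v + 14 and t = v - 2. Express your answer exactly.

Both boundary curves give t as a function of v, so integrate with respect to v. Setting them equal: -v**2 + 16 = 0, i.e. -(v - 4)*(v + 4) = 0, so they meet at v = -4, 4.
For v in [-4, 4], t = -v**2 + v + 14 is on the right; area = ∫[-4,4] (-v**2 + 16) dv = 256/3.

256/3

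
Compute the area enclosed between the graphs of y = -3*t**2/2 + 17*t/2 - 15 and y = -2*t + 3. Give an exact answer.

1/4

Set the curves equal: -3*t**2/2 + 17*t/2 - 15 = -2*t + 3, so -3*t**2/2 + 21*t/2 - 18 = 0, which factors as -3*(t - 4)*(t - 3)/2 = 0. The curves meet at t = 3, 4.
On [3, 4], y = -3*t**2/2 + 17*t/2 - 15 is on top; that piece has area ∫[3,4] (-3*t**2/2 + 21*t/2 - 18) dt = 1/4.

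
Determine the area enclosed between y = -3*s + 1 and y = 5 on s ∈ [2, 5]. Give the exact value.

87/2

On [2, 5], (-3*s + 1) - (5) = -3*s - 4 is ≤ 0 throughout, so the area is a single integral of |-3*s - 4|.
∫[2,5] (-3*s - 4) ds = -87/2; the area of that piece is 87/2.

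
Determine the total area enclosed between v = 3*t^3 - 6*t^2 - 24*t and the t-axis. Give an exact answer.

148

The curve meets the t-axis where 3*t^3 - 6*t^2 - 24*t = 0, i.e. 3*t*(t - 4)*(t + 2) = 0, at t = -2, 0, 4.
On [-2, 0] the curve lies above the axis; ∫[-2,0] (3*t^3 - 6*t^2 - 24*t) dt = 20, giving area 20.
On [0, 4] the curve lies below the axis; ∫[0,4] (3*t^3 - 6*t^2 - 24*t) dt = -128, giving area 128.
Total area = 20 + 128 = 148.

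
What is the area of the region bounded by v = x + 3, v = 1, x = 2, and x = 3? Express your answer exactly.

9/2

On [2, 3], (x + 3) - (1) = x + 2 is ≥ 0 throughout, so the area is a single integral of |x + 2|.
∫[2,3] (x + 2) dx = 9/2.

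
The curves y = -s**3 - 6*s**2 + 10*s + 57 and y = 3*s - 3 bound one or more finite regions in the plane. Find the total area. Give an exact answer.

Set the curves equal: -s**3 - 6*s**2 + 10*s + 57 = 3*s - 3, so -s**3 - 6*s**2 + 7*s + 60 = 0, which factors as -(s - 3)*(s + 4)*(s + 5) = 0. The curves meet at s = -5, -4, 3.
On [-5, -4], y = 3*s - 3 is on top; that piece has area ∫[-5,-4] (-(-s**3 - 6*s**2 + 7*s + 60)) ds = 5/4.
On [-4, 3], y = -s**3 - 6*s**2 + 10*s + 57 is on top; that piece has area ∫[-4,3] (-s**3 - 6*s**2 + 7*s + 60) ds = 1029/4.
Total enclosed area = 5/4 + 1029/4 = 517/2.

517/2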